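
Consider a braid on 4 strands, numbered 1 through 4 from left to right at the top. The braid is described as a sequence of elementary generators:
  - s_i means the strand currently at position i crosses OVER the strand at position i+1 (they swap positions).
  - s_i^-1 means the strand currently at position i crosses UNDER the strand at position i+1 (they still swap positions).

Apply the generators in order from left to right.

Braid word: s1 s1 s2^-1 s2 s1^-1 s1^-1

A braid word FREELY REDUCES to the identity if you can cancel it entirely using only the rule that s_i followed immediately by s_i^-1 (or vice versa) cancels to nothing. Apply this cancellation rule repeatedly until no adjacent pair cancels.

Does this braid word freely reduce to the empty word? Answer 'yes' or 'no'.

Answer: yes

Derivation:
Gen 1 (s1): push. Stack: [s1]
Gen 2 (s1): push. Stack: [s1 s1]
Gen 3 (s2^-1): push. Stack: [s1 s1 s2^-1]
Gen 4 (s2): cancels prior s2^-1. Stack: [s1 s1]
Gen 5 (s1^-1): cancels prior s1. Stack: [s1]
Gen 6 (s1^-1): cancels prior s1. Stack: []
Reduced word: (empty)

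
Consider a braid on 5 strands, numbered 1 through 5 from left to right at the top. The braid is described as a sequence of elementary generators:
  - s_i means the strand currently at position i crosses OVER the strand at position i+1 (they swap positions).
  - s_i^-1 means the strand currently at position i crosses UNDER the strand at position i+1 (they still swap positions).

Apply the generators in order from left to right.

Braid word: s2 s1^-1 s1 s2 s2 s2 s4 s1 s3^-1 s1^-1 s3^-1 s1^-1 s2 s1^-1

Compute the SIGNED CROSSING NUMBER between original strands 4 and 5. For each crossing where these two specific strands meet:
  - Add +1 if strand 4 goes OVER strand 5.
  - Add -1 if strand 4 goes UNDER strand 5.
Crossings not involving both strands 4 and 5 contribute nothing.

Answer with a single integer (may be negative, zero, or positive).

Answer: 1

Derivation:
Gen 1: crossing 2x3. Both 4&5? no. Sum: 0
Gen 2: crossing 1x3. Both 4&5? no. Sum: 0
Gen 3: crossing 3x1. Both 4&5? no. Sum: 0
Gen 4: crossing 3x2. Both 4&5? no. Sum: 0
Gen 5: crossing 2x3. Both 4&5? no. Sum: 0
Gen 6: crossing 3x2. Both 4&5? no. Sum: 0
Gen 7: 4 over 5. Both 4&5? yes. Contrib: +1. Sum: 1
Gen 8: crossing 1x2. Both 4&5? no. Sum: 1
Gen 9: crossing 3x5. Both 4&5? no. Sum: 1
Gen 10: crossing 2x1. Both 4&5? no. Sum: 1
Gen 11: crossing 5x3. Both 4&5? no. Sum: 1
Gen 12: crossing 1x2. Both 4&5? no. Sum: 1
Gen 13: crossing 1x3. Both 4&5? no. Sum: 1
Gen 14: crossing 2x3. Both 4&5? no. Sum: 1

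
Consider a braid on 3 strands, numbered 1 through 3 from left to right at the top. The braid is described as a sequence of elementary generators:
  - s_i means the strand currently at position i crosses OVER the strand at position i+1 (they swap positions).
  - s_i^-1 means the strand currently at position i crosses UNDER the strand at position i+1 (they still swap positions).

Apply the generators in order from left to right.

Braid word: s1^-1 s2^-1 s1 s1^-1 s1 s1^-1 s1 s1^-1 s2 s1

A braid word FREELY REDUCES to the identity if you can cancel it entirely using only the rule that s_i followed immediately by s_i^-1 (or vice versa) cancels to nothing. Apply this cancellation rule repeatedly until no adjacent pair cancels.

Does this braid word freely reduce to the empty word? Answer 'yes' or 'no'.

Gen 1 (s1^-1): push. Stack: [s1^-1]
Gen 2 (s2^-1): push. Stack: [s1^-1 s2^-1]
Gen 3 (s1): push. Stack: [s1^-1 s2^-1 s1]
Gen 4 (s1^-1): cancels prior s1. Stack: [s1^-1 s2^-1]
Gen 5 (s1): push. Stack: [s1^-1 s2^-1 s1]
Gen 6 (s1^-1): cancels prior s1. Stack: [s1^-1 s2^-1]
Gen 7 (s1): push. Stack: [s1^-1 s2^-1 s1]
Gen 8 (s1^-1): cancels prior s1. Stack: [s1^-1 s2^-1]
Gen 9 (s2): cancels prior s2^-1. Stack: [s1^-1]
Gen 10 (s1): cancels prior s1^-1. Stack: []
Reduced word: (empty)

Answer: yes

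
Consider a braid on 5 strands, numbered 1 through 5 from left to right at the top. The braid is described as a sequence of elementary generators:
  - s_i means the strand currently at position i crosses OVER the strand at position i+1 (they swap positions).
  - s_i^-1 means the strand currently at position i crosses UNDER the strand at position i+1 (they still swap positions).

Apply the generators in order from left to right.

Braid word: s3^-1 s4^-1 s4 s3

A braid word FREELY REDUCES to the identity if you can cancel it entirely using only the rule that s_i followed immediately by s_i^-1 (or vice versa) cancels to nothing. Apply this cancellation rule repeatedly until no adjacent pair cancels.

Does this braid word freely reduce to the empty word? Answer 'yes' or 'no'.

Gen 1 (s3^-1): push. Stack: [s3^-1]
Gen 2 (s4^-1): push. Stack: [s3^-1 s4^-1]
Gen 3 (s4): cancels prior s4^-1. Stack: [s3^-1]
Gen 4 (s3): cancels prior s3^-1. Stack: []
Reduced word: (empty)

Answer: yes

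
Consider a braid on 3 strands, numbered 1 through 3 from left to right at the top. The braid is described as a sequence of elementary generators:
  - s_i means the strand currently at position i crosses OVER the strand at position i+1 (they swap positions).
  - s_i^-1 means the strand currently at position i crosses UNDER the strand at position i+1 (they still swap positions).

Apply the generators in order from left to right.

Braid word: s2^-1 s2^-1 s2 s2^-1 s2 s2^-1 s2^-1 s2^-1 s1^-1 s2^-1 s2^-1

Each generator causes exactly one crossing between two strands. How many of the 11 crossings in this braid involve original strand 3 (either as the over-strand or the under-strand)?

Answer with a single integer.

Gen 1: crossing 2x3. Involves strand 3? yes. Count so far: 1
Gen 2: crossing 3x2. Involves strand 3? yes. Count so far: 2
Gen 3: crossing 2x3. Involves strand 3? yes. Count so far: 3
Gen 4: crossing 3x2. Involves strand 3? yes. Count so far: 4
Gen 5: crossing 2x3. Involves strand 3? yes. Count so far: 5
Gen 6: crossing 3x2. Involves strand 3? yes. Count so far: 6
Gen 7: crossing 2x3. Involves strand 3? yes. Count so far: 7
Gen 8: crossing 3x2. Involves strand 3? yes. Count so far: 8
Gen 9: crossing 1x2. Involves strand 3? no. Count so far: 8
Gen 10: crossing 1x3. Involves strand 3? yes. Count so far: 9
Gen 11: crossing 3x1. Involves strand 3? yes. Count so far: 10

Answer: 10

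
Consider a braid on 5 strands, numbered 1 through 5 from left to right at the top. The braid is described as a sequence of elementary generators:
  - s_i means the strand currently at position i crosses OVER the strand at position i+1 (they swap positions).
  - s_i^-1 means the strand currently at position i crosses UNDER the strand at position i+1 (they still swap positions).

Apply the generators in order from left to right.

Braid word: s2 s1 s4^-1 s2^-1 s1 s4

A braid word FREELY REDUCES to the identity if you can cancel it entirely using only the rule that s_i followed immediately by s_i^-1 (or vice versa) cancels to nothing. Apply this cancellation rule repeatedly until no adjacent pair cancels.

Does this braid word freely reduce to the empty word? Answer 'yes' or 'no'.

Gen 1 (s2): push. Stack: [s2]
Gen 2 (s1): push. Stack: [s2 s1]
Gen 3 (s4^-1): push. Stack: [s2 s1 s4^-1]
Gen 4 (s2^-1): push. Stack: [s2 s1 s4^-1 s2^-1]
Gen 5 (s1): push. Stack: [s2 s1 s4^-1 s2^-1 s1]
Gen 6 (s4): push. Stack: [s2 s1 s4^-1 s2^-1 s1 s4]
Reduced word: s2 s1 s4^-1 s2^-1 s1 s4

Answer: no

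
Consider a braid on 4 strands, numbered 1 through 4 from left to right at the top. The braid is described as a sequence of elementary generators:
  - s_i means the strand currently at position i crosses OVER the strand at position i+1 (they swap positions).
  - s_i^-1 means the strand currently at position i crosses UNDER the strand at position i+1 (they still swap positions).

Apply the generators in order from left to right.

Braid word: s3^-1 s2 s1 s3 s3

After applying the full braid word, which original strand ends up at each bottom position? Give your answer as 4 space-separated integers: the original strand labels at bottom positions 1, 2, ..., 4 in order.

Gen 1 (s3^-1): strand 3 crosses under strand 4. Perm now: [1 2 4 3]
Gen 2 (s2): strand 2 crosses over strand 4. Perm now: [1 4 2 3]
Gen 3 (s1): strand 1 crosses over strand 4. Perm now: [4 1 2 3]
Gen 4 (s3): strand 2 crosses over strand 3. Perm now: [4 1 3 2]
Gen 5 (s3): strand 3 crosses over strand 2. Perm now: [4 1 2 3]

Answer: 4 1 2 3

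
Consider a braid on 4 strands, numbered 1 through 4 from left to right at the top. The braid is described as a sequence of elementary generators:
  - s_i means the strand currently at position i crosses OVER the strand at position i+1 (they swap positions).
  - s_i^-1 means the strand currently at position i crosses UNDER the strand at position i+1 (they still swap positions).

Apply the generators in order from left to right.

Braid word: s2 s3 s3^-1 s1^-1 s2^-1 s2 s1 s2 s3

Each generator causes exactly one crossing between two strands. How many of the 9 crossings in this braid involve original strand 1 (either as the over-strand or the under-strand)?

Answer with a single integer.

Gen 1: crossing 2x3. Involves strand 1? no. Count so far: 0
Gen 2: crossing 2x4. Involves strand 1? no. Count so far: 0
Gen 3: crossing 4x2. Involves strand 1? no. Count so far: 0
Gen 4: crossing 1x3. Involves strand 1? yes. Count so far: 1
Gen 5: crossing 1x2. Involves strand 1? yes. Count so far: 2
Gen 6: crossing 2x1. Involves strand 1? yes. Count so far: 3
Gen 7: crossing 3x1. Involves strand 1? yes. Count so far: 4
Gen 8: crossing 3x2. Involves strand 1? no. Count so far: 4
Gen 9: crossing 3x4. Involves strand 1? no. Count so far: 4

Answer: 4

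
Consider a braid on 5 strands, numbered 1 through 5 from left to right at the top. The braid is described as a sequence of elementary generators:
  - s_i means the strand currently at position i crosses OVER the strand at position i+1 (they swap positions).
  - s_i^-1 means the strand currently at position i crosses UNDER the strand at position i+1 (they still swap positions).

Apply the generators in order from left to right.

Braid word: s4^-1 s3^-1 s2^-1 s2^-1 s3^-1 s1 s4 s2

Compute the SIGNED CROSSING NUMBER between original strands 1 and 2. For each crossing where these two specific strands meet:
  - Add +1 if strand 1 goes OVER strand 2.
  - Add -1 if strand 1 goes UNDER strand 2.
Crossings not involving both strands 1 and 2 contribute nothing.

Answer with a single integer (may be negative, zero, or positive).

Gen 1: crossing 4x5. Both 1&2? no. Sum: 0
Gen 2: crossing 3x5. Both 1&2? no. Sum: 0
Gen 3: crossing 2x5. Both 1&2? no. Sum: 0
Gen 4: crossing 5x2. Both 1&2? no. Sum: 0
Gen 5: crossing 5x3. Both 1&2? no. Sum: 0
Gen 6: 1 over 2. Both 1&2? yes. Contrib: +1. Sum: 1
Gen 7: crossing 5x4. Both 1&2? no. Sum: 1
Gen 8: crossing 1x3. Both 1&2? no. Sum: 1

Answer: 1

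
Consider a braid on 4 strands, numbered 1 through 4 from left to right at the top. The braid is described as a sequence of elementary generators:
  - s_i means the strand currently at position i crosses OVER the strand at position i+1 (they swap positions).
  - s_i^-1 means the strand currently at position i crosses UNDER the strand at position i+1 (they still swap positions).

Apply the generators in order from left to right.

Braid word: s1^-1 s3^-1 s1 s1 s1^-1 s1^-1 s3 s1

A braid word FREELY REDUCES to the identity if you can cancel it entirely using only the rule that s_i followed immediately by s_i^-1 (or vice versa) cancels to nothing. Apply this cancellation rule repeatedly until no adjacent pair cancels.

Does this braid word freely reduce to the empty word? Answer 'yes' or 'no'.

Answer: yes

Derivation:
Gen 1 (s1^-1): push. Stack: [s1^-1]
Gen 2 (s3^-1): push. Stack: [s1^-1 s3^-1]
Gen 3 (s1): push. Stack: [s1^-1 s3^-1 s1]
Gen 4 (s1): push. Stack: [s1^-1 s3^-1 s1 s1]
Gen 5 (s1^-1): cancels prior s1. Stack: [s1^-1 s3^-1 s1]
Gen 6 (s1^-1): cancels prior s1. Stack: [s1^-1 s3^-1]
Gen 7 (s3): cancels prior s3^-1. Stack: [s1^-1]
Gen 8 (s1): cancels prior s1^-1. Stack: []
Reduced word: (empty)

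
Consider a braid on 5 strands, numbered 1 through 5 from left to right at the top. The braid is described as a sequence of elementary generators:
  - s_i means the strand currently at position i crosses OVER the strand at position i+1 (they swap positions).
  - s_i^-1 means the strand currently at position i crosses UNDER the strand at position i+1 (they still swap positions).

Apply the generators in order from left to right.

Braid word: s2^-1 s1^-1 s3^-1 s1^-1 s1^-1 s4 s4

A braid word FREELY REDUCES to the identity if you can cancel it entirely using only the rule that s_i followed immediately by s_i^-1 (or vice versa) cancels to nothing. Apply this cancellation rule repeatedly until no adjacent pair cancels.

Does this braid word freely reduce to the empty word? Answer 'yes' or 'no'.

Gen 1 (s2^-1): push. Stack: [s2^-1]
Gen 2 (s1^-1): push. Stack: [s2^-1 s1^-1]
Gen 3 (s3^-1): push. Stack: [s2^-1 s1^-1 s3^-1]
Gen 4 (s1^-1): push. Stack: [s2^-1 s1^-1 s3^-1 s1^-1]
Gen 5 (s1^-1): push. Stack: [s2^-1 s1^-1 s3^-1 s1^-1 s1^-1]
Gen 6 (s4): push. Stack: [s2^-1 s1^-1 s3^-1 s1^-1 s1^-1 s4]
Gen 7 (s4): push. Stack: [s2^-1 s1^-1 s3^-1 s1^-1 s1^-1 s4 s4]
Reduced word: s2^-1 s1^-1 s3^-1 s1^-1 s1^-1 s4 s4

Answer: no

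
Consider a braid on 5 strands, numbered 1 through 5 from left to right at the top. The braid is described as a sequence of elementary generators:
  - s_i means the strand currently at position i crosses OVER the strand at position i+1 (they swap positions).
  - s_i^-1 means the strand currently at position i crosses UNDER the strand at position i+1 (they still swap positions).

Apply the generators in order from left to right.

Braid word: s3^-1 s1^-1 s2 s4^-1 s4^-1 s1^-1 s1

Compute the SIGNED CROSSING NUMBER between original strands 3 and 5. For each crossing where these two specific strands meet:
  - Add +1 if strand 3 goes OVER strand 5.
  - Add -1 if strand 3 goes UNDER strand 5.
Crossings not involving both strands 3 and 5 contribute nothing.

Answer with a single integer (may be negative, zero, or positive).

Gen 1: crossing 3x4. Both 3&5? no. Sum: 0
Gen 2: crossing 1x2. Both 3&5? no. Sum: 0
Gen 3: crossing 1x4. Both 3&5? no. Sum: 0
Gen 4: 3 under 5. Both 3&5? yes. Contrib: -1. Sum: -1
Gen 5: 5 under 3. Both 3&5? yes. Contrib: +1. Sum: 0
Gen 6: crossing 2x4. Both 3&5? no. Sum: 0
Gen 7: crossing 4x2. Both 3&5? no. Sum: 0

Answer: 0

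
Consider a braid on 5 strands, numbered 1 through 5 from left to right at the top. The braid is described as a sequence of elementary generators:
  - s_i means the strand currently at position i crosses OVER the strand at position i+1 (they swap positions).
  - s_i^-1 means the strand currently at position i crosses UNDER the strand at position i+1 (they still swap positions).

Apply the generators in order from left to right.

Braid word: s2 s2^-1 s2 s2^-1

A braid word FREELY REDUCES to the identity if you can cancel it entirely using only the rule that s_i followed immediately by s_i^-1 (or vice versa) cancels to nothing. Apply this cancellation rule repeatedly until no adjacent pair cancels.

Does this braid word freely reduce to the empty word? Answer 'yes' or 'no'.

Answer: yes

Derivation:
Gen 1 (s2): push. Stack: [s2]
Gen 2 (s2^-1): cancels prior s2. Stack: []
Gen 3 (s2): push. Stack: [s2]
Gen 4 (s2^-1): cancels prior s2. Stack: []
Reduced word: (empty)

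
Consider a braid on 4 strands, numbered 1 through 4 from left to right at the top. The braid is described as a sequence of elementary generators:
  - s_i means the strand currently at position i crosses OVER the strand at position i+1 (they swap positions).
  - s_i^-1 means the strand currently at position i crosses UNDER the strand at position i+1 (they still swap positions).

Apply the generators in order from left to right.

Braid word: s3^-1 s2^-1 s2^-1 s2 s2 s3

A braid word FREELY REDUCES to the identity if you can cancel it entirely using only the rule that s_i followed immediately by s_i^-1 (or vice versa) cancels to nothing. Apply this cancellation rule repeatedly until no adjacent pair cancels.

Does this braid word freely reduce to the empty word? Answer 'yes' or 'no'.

Answer: yes

Derivation:
Gen 1 (s3^-1): push. Stack: [s3^-1]
Gen 2 (s2^-1): push. Stack: [s3^-1 s2^-1]
Gen 3 (s2^-1): push. Stack: [s3^-1 s2^-1 s2^-1]
Gen 4 (s2): cancels prior s2^-1. Stack: [s3^-1 s2^-1]
Gen 5 (s2): cancels prior s2^-1. Stack: [s3^-1]
Gen 6 (s3): cancels prior s3^-1. Stack: []
Reduced word: (empty)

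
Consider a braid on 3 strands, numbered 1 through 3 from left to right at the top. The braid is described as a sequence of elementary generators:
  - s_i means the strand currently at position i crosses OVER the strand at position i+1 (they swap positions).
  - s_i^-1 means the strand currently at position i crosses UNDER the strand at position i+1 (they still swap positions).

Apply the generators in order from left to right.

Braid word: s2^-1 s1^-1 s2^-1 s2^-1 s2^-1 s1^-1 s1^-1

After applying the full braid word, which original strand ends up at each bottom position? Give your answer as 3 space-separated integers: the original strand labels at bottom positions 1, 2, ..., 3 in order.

Gen 1 (s2^-1): strand 2 crosses under strand 3. Perm now: [1 3 2]
Gen 2 (s1^-1): strand 1 crosses under strand 3. Perm now: [3 1 2]
Gen 3 (s2^-1): strand 1 crosses under strand 2. Perm now: [3 2 1]
Gen 4 (s2^-1): strand 2 crosses under strand 1. Perm now: [3 1 2]
Gen 5 (s2^-1): strand 1 crosses under strand 2. Perm now: [3 2 1]
Gen 6 (s1^-1): strand 3 crosses under strand 2. Perm now: [2 3 1]
Gen 7 (s1^-1): strand 2 crosses under strand 3. Perm now: [3 2 1]

Answer: 3 2 1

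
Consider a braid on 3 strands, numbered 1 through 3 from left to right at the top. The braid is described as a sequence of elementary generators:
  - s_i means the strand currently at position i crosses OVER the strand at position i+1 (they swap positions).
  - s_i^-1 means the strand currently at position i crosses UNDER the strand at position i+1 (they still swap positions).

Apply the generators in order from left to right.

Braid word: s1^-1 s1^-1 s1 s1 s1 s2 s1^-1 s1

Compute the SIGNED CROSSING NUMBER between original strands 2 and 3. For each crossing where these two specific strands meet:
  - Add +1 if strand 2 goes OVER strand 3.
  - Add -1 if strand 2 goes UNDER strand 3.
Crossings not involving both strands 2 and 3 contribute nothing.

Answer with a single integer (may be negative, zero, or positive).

Gen 1: crossing 1x2. Both 2&3? no. Sum: 0
Gen 2: crossing 2x1. Both 2&3? no. Sum: 0
Gen 3: crossing 1x2. Both 2&3? no. Sum: 0
Gen 4: crossing 2x1. Both 2&3? no. Sum: 0
Gen 5: crossing 1x2. Both 2&3? no. Sum: 0
Gen 6: crossing 1x3. Both 2&3? no. Sum: 0
Gen 7: 2 under 3. Both 2&3? yes. Contrib: -1. Sum: -1
Gen 8: 3 over 2. Both 2&3? yes. Contrib: -1. Sum: -2

Answer: -2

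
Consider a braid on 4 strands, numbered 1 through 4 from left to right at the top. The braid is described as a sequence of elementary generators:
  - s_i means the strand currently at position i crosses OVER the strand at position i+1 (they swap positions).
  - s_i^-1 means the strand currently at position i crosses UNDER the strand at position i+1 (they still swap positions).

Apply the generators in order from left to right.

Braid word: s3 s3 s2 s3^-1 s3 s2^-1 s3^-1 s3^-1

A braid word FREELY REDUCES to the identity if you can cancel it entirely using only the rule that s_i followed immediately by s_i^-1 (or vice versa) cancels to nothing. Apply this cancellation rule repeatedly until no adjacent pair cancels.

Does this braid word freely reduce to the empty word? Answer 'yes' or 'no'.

Answer: yes

Derivation:
Gen 1 (s3): push. Stack: [s3]
Gen 2 (s3): push. Stack: [s3 s3]
Gen 3 (s2): push. Stack: [s3 s3 s2]
Gen 4 (s3^-1): push. Stack: [s3 s3 s2 s3^-1]
Gen 5 (s3): cancels prior s3^-1. Stack: [s3 s3 s2]
Gen 6 (s2^-1): cancels prior s2. Stack: [s3 s3]
Gen 7 (s3^-1): cancels prior s3. Stack: [s3]
Gen 8 (s3^-1): cancels prior s3. Stack: []
Reduced word: (empty)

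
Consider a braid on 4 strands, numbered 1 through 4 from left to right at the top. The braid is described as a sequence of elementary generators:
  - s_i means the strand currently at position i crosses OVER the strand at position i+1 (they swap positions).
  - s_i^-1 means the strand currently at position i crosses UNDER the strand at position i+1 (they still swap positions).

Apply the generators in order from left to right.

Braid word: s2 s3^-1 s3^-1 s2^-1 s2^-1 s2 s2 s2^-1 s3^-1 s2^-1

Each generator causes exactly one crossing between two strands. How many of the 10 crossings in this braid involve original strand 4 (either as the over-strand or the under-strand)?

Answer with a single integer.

Answer: 4

Derivation:
Gen 1: crossing 2x3. Involves strand 4? no. Count so far: 0
Gen 2: crossing 2x4. Involves strand 4? yes. Count so far: 1
Gen 3: crossing 4x2. Involves strand 4? yes. Count so far: 2
Gen 4: crossing 3x2. Involves strand 4? no. Count so far: 2
Gen 5: crossing 2x3. Involves strand 4? no. Count so far: 2
Gen 6: crossing 3x2. Involves strand 4? no. Count so far: 2
Gen 7: crossing 2x3. Involves strand 4? no. Count so far: 2
Gen 8: crossing 3x2. Involves strand 4? no. Count so far: 2
Gen 9: crossing 3x4. Involves strand 4? yes. Count so far: 3
Gen 10: crossing 2x4. Involves strand 4? yes. Count so far: 4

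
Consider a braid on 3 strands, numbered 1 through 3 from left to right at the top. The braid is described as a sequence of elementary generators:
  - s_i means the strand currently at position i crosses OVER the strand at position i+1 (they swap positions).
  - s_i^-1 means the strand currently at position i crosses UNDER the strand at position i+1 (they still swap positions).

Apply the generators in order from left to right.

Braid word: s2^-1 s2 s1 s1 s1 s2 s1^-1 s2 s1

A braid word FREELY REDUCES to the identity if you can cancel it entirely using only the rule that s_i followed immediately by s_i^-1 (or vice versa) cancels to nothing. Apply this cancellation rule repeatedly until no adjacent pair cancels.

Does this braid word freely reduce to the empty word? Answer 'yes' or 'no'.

Gen 1 (s2^-1): push. Stack: [s2^-1]
Gen 2 (s2): cancels prior s2^-1. Stack: []
Gen 3 (s1): push. Stack: [s1]
Gen 4 (s1): push. Stack: [s1 s1]
Gen 5 (s1): push. Stack: [s1 s1 s1]
Gen 6 (s2): push. Stack: [s1 s1 s1 s2]
Gen 7 (s1^-1): push. Stack: [s1 s1 s1 s2 s1^-1]
Gen 8 (s2): push. Stack: [s1 s1 s1 s2 s1^-1 s2]
Gen 9 (s1): push. Stack: [s1 s1 s1 s2 s1^-1 s2 s1]
Reduced word: s1 s1 s1 s2 s1^-1 s2 s1

Answer: no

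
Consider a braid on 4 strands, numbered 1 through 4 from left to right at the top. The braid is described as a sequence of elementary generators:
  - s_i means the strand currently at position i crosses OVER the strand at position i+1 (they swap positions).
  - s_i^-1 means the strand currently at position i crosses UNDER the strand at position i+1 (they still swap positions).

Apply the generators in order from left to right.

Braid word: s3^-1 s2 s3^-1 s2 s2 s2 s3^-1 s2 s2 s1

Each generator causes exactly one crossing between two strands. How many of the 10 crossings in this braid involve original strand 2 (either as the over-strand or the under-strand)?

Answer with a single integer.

Answer: 5

Derivation:
Gen 1: crossing 3x4. Involves strand 2? no. Count so far: 0
Gen 2: crossing 2x4. Involves strand 2? yes. Count so far: 1
Gen 3: crossing 2x3. Involves strand 2? yes. Count so far: 2
Gen 4: crossing 4x3. Involves strand 2? no. Count so far: 2
Gen 5: crossing 3x4. Involves strand 2? no. Count so far: 2
Gen 6: crossing 4x3. Involves strand 2? no. Count so far: 2
Gen 7: crossing 4x2. Involves strand 2? yes. Count so far: 3
Gen 8: crossing 3x2. Involves strand 2? yes. Count so far: 4
Gen 9: crossing 2x3. Involves strand 2? yes. Count so far: 5
Gen 10: crossing 1x3. Involves strand 2? no. Count so far: 5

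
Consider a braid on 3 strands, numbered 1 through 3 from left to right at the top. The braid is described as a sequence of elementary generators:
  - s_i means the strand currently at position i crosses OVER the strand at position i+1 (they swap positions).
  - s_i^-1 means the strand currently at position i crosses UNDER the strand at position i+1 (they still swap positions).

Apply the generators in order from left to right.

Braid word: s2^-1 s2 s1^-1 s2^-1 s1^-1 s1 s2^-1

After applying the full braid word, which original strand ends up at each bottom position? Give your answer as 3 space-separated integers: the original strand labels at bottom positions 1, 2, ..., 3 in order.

Answer: 2 1 3

Derivation:
Gen 1 (s2^-1): strand 2 crosses under strand 3. Perm now: [1 3 2]
Gen 2 (s2): strand 3 crosses over strand 2. Perm now: [1 2 3]
Gen 3 (s1^-1): strand 1 crosses under strand 2. Perm now: [2 1 3]
Gen 4 (s2^-1): strand 1 crosses under strand 3. Perm now: [2 3 1]
Gen 5 (s1^-1): strand 2 crosses under strand 3. Perm now: [3 2 1]
Gen 6 (s1): strand 3 crosses over strand 2. Perm now: [2 3 1]
Gen 7 (s2^-1): strand 3 crosses under strand 1. Perm now: [2 1 3]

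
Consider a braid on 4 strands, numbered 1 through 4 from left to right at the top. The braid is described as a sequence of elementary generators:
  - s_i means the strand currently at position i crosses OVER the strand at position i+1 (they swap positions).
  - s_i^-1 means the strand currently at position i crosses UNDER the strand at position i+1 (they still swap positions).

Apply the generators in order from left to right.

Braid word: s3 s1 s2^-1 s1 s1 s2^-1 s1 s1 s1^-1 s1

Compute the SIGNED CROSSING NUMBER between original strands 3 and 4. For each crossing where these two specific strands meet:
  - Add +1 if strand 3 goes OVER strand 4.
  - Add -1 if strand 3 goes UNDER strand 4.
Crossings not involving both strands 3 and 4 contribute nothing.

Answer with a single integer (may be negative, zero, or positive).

Answer: 1

Derivation:
Gen 1: 3 over 4. Both 3&4? yes. Contrib: +1. Sum: 1
Gen 2: crossing 1x2. Both 3&4? no. Sum: 1
Gen 3: crossing 1x4. Both 3&4? no. Sum: 1
Gen 4: crossing 2x4. Both 3&4? no. Sum: 1
Gen 5: crossing 4x2. Both 3&4? no. Sum: 1
Gen 6: crossing 4x1. Both 3&4? no. Sum: 1
Gen 7: crossing 2x1. Both 3&4? no. Sum: 1
Gen 8: crossing 1x2. Both 3&4? no. Sum: 1
Gen 9: crossing 2x1. Both 3&4? no. Sum: 1
Gen 10: crossing 1x2. Both 3&4? no. Sum: 1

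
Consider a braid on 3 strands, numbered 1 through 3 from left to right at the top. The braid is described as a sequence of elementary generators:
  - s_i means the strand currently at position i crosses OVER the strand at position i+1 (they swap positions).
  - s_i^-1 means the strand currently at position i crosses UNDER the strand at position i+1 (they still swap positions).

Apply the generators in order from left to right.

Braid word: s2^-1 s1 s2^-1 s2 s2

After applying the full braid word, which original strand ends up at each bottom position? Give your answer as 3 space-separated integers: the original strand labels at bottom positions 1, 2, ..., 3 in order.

Gen 1 (s2^-1): strand 2 crosses under strand 3. Perm now: [1 3 2]
Gen 2 (s1): strand 1 crosses over strand 3. Perm now: [3 1 2]
Gen 3 (s2^-1): strand 1 crosses under strand 2. Perm now: [3 2 1]
Gen 4 (s2): strand 2 crosses over strand 1. Perm now: [3 1 2]
Gen 5 (s2): strand 1 crosses over strand 2. Perm now: [3 2 1]

Answer: 3 2 1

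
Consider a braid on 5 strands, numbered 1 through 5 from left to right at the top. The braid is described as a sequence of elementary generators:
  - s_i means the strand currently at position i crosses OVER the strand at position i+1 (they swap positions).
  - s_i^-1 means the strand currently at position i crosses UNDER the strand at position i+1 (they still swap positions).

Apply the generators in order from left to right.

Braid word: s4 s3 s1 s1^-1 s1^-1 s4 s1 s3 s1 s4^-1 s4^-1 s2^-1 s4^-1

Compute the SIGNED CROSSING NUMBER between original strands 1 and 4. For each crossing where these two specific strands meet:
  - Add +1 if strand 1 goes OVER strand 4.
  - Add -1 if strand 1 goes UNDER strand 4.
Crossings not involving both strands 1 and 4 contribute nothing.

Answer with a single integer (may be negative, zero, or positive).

Gen 1: crossing 4x5. Both 1&4? no. Sum: 0
Gen 2: crossing 3x5. Both 1&4? no. Sum: 0
Gen 3: crossing 1x2. Both 1&4? no. Sum: 0
Gen 4: crossing 2x1. Both 1&4? no. Sum: 0
Gen 5: crossing 1x2. Both 1&4? no. Sum: 0
Gen 6: crossing 3x4. Both 1&4? no. Sum: 0
Gen 7: crossing 2x1. Both 1&4? no. Sum: 0
Gen 8: crossing 5x4. Both 1&4? no. Sum: 0
Gen 9: crossing 1x2. Both 1&4? no. Sum: 0
Gen 10: crossing 5x3. Both 1&4? no. Sum: 0
Gen 11: crossing 3x5. Both 1&4? no. Sum: 0
Gen 12: 1 under 4. Both 1&4? yes. Contrib: -1. Sum: -1
Gen 13: crossing 5x3. Both 1&4? no. Sum: -1

Answer: -1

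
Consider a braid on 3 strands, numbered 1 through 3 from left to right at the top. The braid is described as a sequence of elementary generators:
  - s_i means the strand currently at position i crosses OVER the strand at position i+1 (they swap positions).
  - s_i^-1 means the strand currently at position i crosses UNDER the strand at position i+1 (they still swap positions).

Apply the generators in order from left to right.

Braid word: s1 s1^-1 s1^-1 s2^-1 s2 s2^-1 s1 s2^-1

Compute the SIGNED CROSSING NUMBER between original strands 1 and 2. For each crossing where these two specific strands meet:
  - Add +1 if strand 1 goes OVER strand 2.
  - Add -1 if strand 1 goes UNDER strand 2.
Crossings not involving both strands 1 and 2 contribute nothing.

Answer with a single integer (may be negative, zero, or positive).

Gen 1: 1 over 2. Both 1&2? yes. Contrib: +1. Sum: 1
Gen 2: 2 under 1. Both 1&2? yes. Contrib: +1. Sum: 2
Gen 3: 1 under 2. Both 1&2? yes. Contrib: -1. Sum: 1
Gen 4: crossing 1x3. Both 1&2? no. Sum: 1
Gen 5: crossing 3x1. Both 1&2? no. Sum: 1
Gen 6: crossing 1x3. Both 1&2? no. Sum: 1
Gen 7: crossing 2x3. Both 1&2? no. Sum: 1
Gen 8: 2 under 1. Both 1&2? yes. Contrib: +1. Sum: 2

Answer: 2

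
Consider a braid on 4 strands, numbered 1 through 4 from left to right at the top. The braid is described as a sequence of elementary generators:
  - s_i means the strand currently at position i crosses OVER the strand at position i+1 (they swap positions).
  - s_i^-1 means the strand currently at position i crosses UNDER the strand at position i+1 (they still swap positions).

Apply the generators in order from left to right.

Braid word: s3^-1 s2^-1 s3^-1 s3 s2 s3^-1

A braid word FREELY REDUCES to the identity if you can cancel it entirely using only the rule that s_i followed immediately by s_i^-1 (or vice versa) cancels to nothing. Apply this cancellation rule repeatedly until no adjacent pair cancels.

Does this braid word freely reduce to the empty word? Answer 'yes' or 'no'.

Answer: no

Derivation:
Gen 1 (s3^-1): push. Stack: [s3^-1]
Gen 2 (s2^-1): push. Stack: [s3^-1 s2^-1]
Gen 3 (s3^-1): push. Stack: [s3^-1 s2^-1 s3^-1]
Gen 4 (s3): cancels prior s3^-1. Stack: [s3^-1 s2^-1]
Gen 5 (s2): cancels prior s2^-1. Stack: [s3^-1]
Gen 6 (s3^-1): push. Stack: [s3^-1 s3^-1]
Reduced word: s3^-1 s3^-1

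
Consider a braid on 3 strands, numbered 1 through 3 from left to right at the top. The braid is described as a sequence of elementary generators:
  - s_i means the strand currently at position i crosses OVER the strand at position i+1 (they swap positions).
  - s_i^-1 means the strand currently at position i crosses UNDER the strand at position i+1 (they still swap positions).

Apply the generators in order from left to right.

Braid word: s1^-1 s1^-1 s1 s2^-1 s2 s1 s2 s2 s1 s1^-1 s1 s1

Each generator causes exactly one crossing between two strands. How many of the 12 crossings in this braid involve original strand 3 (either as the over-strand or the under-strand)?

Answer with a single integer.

Gen 1: crossing 1x2. Involves strand 3? no. Count so far: 0
Gen 2: crossing 2x1. Involves strand 3? no. Count so far: 0
Gen 3: crossing 1x2. Involves strand 3? no. Count so far: 0
Gen 4: crossing 1x3. Involves strand 3? yes. Count so far: 1
Gen 5: crossing 3x1. Involves strand 3? yes. Count so far: 2
Gen 6: crossing 2x1. Involves strand 3? no. Count so far: 2
Gen 7: crossing 2x3. Involves strand 3? yes. Count so far: 3
Gen 8: crossing 3x2. Involves strand 3? yes. Count so far: 4
Gen 9: crossing 1x2. Involves strand 3? no. Count so far: 4
Gen 10: crossing 2x1. Involves strand 3? no. Count so far: 4
Gen 11: crossing 1x2. Involves strand 3? no. Count so far: 4
Gen 12: crossing 2x1. Involves strand 3? no. Count so far: 4

Answer: 4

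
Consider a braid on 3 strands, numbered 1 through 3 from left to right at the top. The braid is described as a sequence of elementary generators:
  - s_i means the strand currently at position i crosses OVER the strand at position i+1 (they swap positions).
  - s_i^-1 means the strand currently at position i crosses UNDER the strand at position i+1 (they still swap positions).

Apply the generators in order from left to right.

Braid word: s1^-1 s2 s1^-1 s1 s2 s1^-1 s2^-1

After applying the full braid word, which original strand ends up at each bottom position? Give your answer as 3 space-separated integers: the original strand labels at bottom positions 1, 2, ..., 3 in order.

Gen 1 (s1^-1): strand 1 crosses under strand 2. Perm now: [2 1 3]
Gen 2 (s2): strand 1 crosses over strand 3. Perm now: [2 3 1]
Gen 3 (s1^-1): strand 2 crosses under strand 3. Perm now: [3 2 1]
Gen 4 (s1): strand 3 crosses over strand 2. Perm now: [2 3 1]
Gen 5 (s2): strand 3 crosses over strand 1. Perm now: [2 1 3]
Gen 6 (s1^-1): strand 2 crosses under strand 1. Perm now: [1 2 3]
Gen 7 (s2^-1): strand 2 crosses under strand 3. Perm now: [1 3 2]

Answer: 1 3 2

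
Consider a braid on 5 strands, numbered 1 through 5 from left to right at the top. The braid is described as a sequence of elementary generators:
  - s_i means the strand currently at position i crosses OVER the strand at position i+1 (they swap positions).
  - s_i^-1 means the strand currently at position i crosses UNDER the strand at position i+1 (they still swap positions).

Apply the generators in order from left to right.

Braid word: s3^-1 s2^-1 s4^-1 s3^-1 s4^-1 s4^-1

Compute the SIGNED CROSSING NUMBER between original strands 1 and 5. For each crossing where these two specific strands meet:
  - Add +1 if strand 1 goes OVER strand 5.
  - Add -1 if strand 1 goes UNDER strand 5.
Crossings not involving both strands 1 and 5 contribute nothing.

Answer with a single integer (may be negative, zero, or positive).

Gen 1: crossing 3x4. Both 1&5? no. Sum: 0
Gen 2: crossing 2x4. Both 1&5? no. Sum: 0
Gen 3: crossing 3x5. Both 1&5? no. Sum: 0
Gen 4: crossing 2x5. Both 1&5? no. Sum: 0
Gen 5: crossing 2x3. Both 1&5? no. Sum: 0
Gen 6: crossing 3x2. Both 1&5? no. Sum: 0

Answer: 0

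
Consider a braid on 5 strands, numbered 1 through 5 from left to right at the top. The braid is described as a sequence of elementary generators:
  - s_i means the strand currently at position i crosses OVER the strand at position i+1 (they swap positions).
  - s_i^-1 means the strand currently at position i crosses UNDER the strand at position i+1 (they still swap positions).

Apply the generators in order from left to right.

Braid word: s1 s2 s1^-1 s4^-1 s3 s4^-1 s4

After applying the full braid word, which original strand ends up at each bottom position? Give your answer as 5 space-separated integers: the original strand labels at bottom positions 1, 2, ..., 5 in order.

Answer: 3 2 5 1 4

Derivation:
Gen 1 (s1): strand 1 crosses over strand 2. Perm now: [2 1 3 4 5]
Gen 2 (s2): strand 1 crosses over strand 3. Perm now: [2 3 1 4 5]
Gen 3 (s1^-1): strand 2 crosses under strand 3. Perm now: [3 2 1 4 5]
Gen 4 (s4^-1): strand 4 crosses under strand 5. Perm now: [3 2 1 5 4]
Gen 5 (s3): strand 1 crosses over strand 5. Perm now: [3 2 5 1 4]
Gen 6 (s4^-1): strand 1 crosses under strand 4. Perm now: [3 2 5 4 1]
Gen 7 (s4): strand 4 crosses over strand 1. Perm now: [3 2 5 1 4]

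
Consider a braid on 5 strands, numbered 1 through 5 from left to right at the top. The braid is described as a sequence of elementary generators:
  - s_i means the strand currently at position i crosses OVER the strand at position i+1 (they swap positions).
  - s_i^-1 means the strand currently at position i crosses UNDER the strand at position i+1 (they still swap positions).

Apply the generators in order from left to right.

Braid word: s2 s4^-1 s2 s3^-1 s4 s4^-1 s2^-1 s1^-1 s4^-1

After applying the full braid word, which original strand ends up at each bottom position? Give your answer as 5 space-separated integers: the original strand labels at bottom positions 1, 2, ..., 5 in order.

Gen 1 (s2): strand 2 crosses over strand 3. Perm now: [1 3 2 4 5]
Gen 2 (s4^-1): strand 4 crosses under strand 5. Perm now: [1 3 2 5 4]
Gen 3 (s2): strand 3 crosses over strand 2. Perm now: [1 2 3 5 4]
Gen 4 (s3^-1): strand 3 crosses under strand 5. Perm now: [1 2 5 3 4]
Gen 5 (s4): strand 3 crosses over strand 4. Perm now: [1 2 5 4 3]
Gen 6 (s4^-1): strand 4 crosses under strand 3. Perm now: [1 2 5 3 4]
Gen 7 (s2^-1): strand 2 crosses under strand 5. Perm now: [1 5 2 3 4]
Gen 8 (s1^-1): strand 1 crosses under strand 5. Perm now: [5 1 2 3 4]
Gen 9 (s4^-1): strand 3 crosses under strand 4. Perm now: [5 1 2 4 3]

Answer: 5 1 2 4 3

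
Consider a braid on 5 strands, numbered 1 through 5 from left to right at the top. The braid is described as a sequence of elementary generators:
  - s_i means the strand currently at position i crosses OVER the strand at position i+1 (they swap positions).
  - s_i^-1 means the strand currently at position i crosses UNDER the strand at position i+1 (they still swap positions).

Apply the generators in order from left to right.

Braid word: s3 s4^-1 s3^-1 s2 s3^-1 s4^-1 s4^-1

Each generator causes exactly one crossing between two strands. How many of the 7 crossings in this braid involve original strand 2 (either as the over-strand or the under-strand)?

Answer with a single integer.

Answer: 4

Derivation:
Gen 1: crossing 3x4. Involves strand 2? no. Count so far: 0
Gen 2: crossing 3x5. Involves strand 2? no. Count so far: 0
Gen 3: crossing 4x5. Involves strand 2? no. Count so far: 0
Gen 4: crossing 2x5. Involves strand 2? yes. Count so far: 1
Gen 5: crossing 2x4. Involves strand 2? yes. Count so far: 2
Gen 6: crossing 2x3. Involves strand 2? yes. Count so far: 3
Gen 7: crossing 3x2. Involves strand 2? yes. Count so far: 4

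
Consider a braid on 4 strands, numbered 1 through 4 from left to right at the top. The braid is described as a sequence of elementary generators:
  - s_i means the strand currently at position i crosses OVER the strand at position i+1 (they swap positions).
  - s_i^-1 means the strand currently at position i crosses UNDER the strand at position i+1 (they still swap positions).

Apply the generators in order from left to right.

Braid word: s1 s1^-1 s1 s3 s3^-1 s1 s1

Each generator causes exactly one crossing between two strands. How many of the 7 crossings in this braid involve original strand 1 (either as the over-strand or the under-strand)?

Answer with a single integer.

Answer: 5

Derivation:
Gen 1: crossing 1x2. Involves strand 1? yes. Count so far: 1
Gen 2: crossing 2x1. Involves strand 1? yes. Count so far: 2
Gen 3: crossing 1x2. Involves strand 1? yes. Count so far: 3
Gen 4: crossing 3x4. Involves strand 1? no. Count so far: 3
Gen 5: crossing 4x3. Involves strand 1? no. Count so far: 3
Gen 6: crossing 2x1. Involves strand 1? yes. Count so far: 4
Gen 7: crossing 1x2. Involves strand 1? yes. Count so far: 5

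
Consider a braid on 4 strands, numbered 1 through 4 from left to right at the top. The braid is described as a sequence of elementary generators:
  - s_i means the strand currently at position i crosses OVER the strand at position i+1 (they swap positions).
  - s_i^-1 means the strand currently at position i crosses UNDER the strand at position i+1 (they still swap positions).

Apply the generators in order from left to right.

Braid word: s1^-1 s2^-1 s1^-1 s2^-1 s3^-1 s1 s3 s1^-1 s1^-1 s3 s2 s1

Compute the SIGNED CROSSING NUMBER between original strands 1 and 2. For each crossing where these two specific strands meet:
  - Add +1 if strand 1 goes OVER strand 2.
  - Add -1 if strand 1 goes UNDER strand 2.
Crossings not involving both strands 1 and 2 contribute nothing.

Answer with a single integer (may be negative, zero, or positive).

Gen 1: 1 under 2. Both 1&2? yes. Contrib: -1. Sum: -1
Gen 2: crossing 1x3. Both 1&2? no. Sum: -1
Gen 3: crossing 2x3. Both 1&2? no. Sum: -1
Gen 4: 2 under 1. Both 1&2? yes. Contrib: +1. Sum: 0
Gen 5: crossing 2x4. Both 1&2? no. Sum: 0
Gen 6: crossing 3x1. Both 1&2? no. Sum: 0
Gen 7: crossing 4x2. Both 1&2? no. Sum: 0
Gen 8: crossing 1x3. Both 1&2? no. Sum: 0
Gen 9: crossing 3x1. Both 1&2? no. Sum: 0
Gen 10: crossing 2x4. Both 1&2? no. Sum: 0
Gen 11: crossing 3x4. Both 1&2? no. Sum: 0
Gen 12: crossing 1x4. Both 1&2? no. Sum: 0

Answer: 0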